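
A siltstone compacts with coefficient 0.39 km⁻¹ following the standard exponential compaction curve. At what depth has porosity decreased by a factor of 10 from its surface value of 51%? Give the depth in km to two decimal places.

5.90 km

φ/φ₀ = 1/10 ⇒ exp(−β·d) = 1/10 ⇒ d = ln(10) / β
d = 2.3026 / 0.39 = 5.904 km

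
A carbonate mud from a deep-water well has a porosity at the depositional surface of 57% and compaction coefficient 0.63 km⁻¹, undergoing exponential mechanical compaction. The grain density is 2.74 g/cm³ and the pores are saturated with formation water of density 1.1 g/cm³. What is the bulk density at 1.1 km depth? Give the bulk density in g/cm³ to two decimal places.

Porosity at depth: φ = 0.57·exp(−0.63×1.1) = 0.57×0.5001 = 0.2850
Bulk density: ρ_b = (1−φ)ρ_g + φ·ρ_f = 0.7150×2.74 + 0.2850×1.1
       = 1.959 + 0.314 = 2.273 g/cm³

2.27 g/cm³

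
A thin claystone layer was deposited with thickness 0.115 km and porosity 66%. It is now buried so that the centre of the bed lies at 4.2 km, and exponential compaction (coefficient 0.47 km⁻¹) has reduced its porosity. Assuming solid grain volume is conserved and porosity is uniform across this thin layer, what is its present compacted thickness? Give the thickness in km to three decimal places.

Porosity at 4.2 km: φ = 0.66·exp(−0.47×4.2) = 0.0917
Solid-volume conservation: h(1−φ) = h₀(1−φ₀) ⇒ h = h₀·(1−φ₀)/(1−φ)
h = 0.115 × (1 − 0.66)/(1 − 0.0917) = 0.115 × 0.3743 = 0.0430 km

0.043 km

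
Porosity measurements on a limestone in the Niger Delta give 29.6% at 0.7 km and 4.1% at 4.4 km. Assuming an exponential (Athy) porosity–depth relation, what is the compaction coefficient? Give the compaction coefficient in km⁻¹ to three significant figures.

Athy: φ(d) = φ₀ e^(−cd) ⇒ φ₁/φ₂ = e^{c(d₂−d₁)} ⇒ c = ln(φ₁/φ₂)/(d₂−d₁)
c = ln(0.296/0.041) / (4.4 − 0.7) = ln(7.22) / 3.7 = 1.9768 / 3.7 = 0.5343 km⁻¹

0.534 km⁻¹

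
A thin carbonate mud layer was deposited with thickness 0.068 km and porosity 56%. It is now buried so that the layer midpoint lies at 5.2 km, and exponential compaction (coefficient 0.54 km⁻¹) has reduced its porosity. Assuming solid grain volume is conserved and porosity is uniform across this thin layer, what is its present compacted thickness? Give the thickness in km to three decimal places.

Porosity at 5.2 km: φ = 0.56·exp(−0.54×5.2) = 0.0338
Solid-volume conservation: h(1−φ) = h₀(1−φ₀) ⇒ h = h₀·(1−φ₀)/(1−φ)
h = 0.068 × (1 − 0.56)/(1 − 0.0338) = 0.068 × 0.4554 = 0.0310 km

0.031 km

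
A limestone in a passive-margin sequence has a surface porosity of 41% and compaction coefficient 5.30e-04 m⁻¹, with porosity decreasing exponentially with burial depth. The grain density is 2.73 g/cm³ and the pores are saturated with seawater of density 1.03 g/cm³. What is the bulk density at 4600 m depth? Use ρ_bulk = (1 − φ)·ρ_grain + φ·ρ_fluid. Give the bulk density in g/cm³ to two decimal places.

2.67 g/cm³

Working in km (1 km = 1000 m; β in km⁻¹ = β in m⁻¹ × 1000):
Porosity at depth: n = 0.41·exp(−0.53×4.6) = 0.41×0.0873 = 0.0358
Bulk density: ρ_b = (1−n)ρ_g + n·ρ_f = 0.9642×2.73 + 0.0358×1.03
       = 2.632 + 0.037 = 2.669 g/cm³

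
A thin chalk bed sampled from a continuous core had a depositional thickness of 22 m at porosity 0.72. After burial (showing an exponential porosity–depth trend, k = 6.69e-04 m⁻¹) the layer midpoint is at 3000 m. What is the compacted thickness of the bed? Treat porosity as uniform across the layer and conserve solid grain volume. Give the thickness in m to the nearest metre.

Working in km (1 km = 1000 m; k in km⁻¹ = k in m⁻¹ × 1000):
Porosity at 3 km: n = 0.72·exp(−0.669×3) = 0.0968
Solid-volume conservation: h(1−n) = h₀(1−n₀) ⇒ h = h₀·(1−n₀)/(1−n)
h = 0.022 × (1 − 0.72)/(1 − 0.0968) = 0.022 × 0.3100 = 0.0068 km

7 m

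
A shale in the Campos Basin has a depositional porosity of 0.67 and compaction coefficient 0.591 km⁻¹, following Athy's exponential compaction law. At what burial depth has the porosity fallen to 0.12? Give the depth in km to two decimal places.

2.91 km

Invert Athy's law: d = ln(phi₀/phi) / β
d = ln(0.67/0.12) / 0.591 = ln(5.583) / 0.591 = 1.7198 / 0.591 = 2.910 km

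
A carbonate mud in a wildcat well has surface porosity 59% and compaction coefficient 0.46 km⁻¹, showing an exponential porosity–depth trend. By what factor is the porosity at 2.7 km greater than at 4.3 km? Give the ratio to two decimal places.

φ(d₁)/φ(d₂) = e^(−c·d₁)/e^(−c·d₂) = e^{c(d₂−d₁)}
= exp(0.46 × 1.6) = exp(0.736) = 2.0876

2.09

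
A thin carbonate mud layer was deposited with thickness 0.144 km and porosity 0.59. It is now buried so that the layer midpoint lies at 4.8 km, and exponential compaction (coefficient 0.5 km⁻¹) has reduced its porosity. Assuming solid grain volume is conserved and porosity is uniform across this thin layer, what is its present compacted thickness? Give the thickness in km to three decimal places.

0.062 km

Porosity at 4.8 km: phi = 0.59·exp(−0.5×4.8) = 0.0535
Solid-volume conservation: h(1−phi) = h₀(1−phi₀) ⇒ h = h₀·(1−phi₀)/(1−phi)
h = 0.144 × (1 − 0.59)/(1 − 0.0535) = 0.144 × 0.4332 = 0.0624 km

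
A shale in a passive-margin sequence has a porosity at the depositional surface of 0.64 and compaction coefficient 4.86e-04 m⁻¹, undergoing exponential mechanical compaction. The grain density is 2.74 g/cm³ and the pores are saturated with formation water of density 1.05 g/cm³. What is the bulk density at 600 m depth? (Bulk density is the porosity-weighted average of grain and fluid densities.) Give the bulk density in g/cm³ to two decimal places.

Working in km (1 km = 1000 m; β in km⁻¹ = β in m⁻¹ × 1000):
Porosity at depth: φ = 0.64·exp(−0.486×0.6) = 0.64×0.7471 = 0.4781
Bulk density: ρ_b = (1−φ)ρ_g + φ·ρ_f = 0.5219×2.74 + 0.4781×1.05
       = 1.430 + 0.502 = 1.932 g/cm³

1.93 g/cm³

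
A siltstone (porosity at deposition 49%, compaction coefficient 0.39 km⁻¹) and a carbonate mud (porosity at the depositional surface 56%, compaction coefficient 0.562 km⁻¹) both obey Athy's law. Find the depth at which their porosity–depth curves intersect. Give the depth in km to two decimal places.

Set φ₀ₐ e^(−kₐZ) = φ₀ᵦ e^(−kᵦZ) ⇒ ln(φ₀ₐ/φ₀ᵦ) = (kₐ − kᵦ)·Z
Z = ln(0.49/0.56) / (0.39 − 0.562) = -0.1335 / -0.172 = 0.776 km

0.78 km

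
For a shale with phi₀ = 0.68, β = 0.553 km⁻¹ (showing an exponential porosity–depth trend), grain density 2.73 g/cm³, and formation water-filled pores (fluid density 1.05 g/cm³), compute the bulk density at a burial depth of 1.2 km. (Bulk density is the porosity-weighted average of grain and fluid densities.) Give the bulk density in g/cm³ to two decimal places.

Porosity at depth: phi = 0.68·exp(−0.553×1.2) = 0.68×0.5150 = 0.3502
Bulk density: ρ_b = (1−phi)ρ_g + phi·ρ_f = 0.6498×2.73 + 0.3502×1.05
       = 1.774 + 0.368 = 2.142 g/cm³

2.14 g/cm³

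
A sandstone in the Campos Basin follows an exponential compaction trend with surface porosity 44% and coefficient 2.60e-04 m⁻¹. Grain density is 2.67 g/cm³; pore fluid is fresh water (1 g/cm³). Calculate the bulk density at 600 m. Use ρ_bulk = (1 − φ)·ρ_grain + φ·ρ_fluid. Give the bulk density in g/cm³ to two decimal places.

2.04 g/cm³

Working in km (1 km = 1000 m; c in km⁻¹ = c in m⁻¹ × 1000):
Porosity at depth: n = 0.44·exp(−0.26×0.6) = 0.44×0.8556 = 0.3764
Bulk density: ρ_b = (1−n)ρ_g + n·ρ_f = 0.6236×2.67 + 0.3764×1
       = 1.665 + 0.376 = 2.041 g/cm³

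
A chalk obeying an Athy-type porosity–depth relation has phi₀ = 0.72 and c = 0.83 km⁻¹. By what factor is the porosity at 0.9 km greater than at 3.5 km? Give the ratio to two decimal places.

phi(z₁)/phi(z₂) = e^(−c·z₁)/e^(−c·z₂) = e^{c(z₂−z₁)}
= exp(0.83 × 2.6) = exp(2.158) = 8.6538

8.65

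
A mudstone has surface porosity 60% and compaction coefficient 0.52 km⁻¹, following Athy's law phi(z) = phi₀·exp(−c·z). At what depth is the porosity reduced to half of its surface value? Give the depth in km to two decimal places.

phi/phi₀ = 1/2 ⇒ exp(−c·z) = 1/2 ⇒ z = ln(2) / c
z = 0.6931 / 0.52 = 1.333 km

1.33 km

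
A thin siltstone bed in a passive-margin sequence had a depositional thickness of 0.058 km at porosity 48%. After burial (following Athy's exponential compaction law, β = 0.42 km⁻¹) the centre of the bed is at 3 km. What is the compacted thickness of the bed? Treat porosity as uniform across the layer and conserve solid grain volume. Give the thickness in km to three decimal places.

Porosity at 3 km: n = 0.48·exp(−0.42×3) = 0.1362
Solid-volume conservation: h(1−n) = h₀(1−n₀) ⇒ h = h₀·(1−n₀)/(1−n)
h = 0.058 × (1 − 0.48)/(1 − 0.1362) = 0.058 × 0.6020 = 0.0349 km

0.035 km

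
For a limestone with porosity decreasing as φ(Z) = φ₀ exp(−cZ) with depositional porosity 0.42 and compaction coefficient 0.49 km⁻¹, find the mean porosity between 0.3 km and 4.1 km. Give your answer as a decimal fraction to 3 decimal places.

0.164

⟨φ⟩ = (1/(Z₂−Z₁)) ∫ φ₀ e^(−cZ) dZ = φ₀·(e^(−c·Z₁) − e^(−c·Z₂)) / (c·(Z₂−Z₁))
e^(−0.49×0.3) = 0.8633; e^(−0.49×4.1) = 0.1341
⟨φ⟩ = 0.42 × (0.8633 − 0.1341) / (0.49 × 3.8) = 0.42 × 0.3916 = 0.1645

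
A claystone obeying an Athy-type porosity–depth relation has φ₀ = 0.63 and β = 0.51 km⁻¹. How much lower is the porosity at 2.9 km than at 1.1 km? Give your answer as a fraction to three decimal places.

φ(1.1) = 0.63·e^(−0.51×1.1) = 0.3595
φ(2.9) = 0.63·e^(−0.51×2.9) = 0.1436
Δφ = 0.3595 − 0.1436 = 0.2159

0.216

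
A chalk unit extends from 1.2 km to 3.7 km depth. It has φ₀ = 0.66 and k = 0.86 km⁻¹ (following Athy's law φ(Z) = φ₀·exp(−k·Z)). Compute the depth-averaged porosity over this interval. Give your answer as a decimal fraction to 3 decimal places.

0.097

⟨φ⟩ = (1/(Z₂−Z₁)) ∫ φ₀ e^(−kZ) dZ = φ₀·(e^(−k·Z₁) − e^(−k·Z₂)) / (k·(Z₂−Z₁))
e^(−0.86×1.2) = 0.3563; e^(−0.86×3.7) = 0.0415
⟨φ⟩ = 0.66 × (0.3563 − 0.0415) / (0.86 × 2.5) = 0.66 × 0.1464 = 0.0966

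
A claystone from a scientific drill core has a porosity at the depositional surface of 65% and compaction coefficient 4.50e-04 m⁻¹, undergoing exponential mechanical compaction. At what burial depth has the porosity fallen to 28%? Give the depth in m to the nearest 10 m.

Working in km (1 km = 1000 m; c in km⁻¹ = c in m⁻¹ × 1000):
Invert Athy's law: Z = ln(φ₀/φ) / c
Z = ln(0.65/0.28) / 0.45 = ln(2.321) / 0.45 = 0.8422 / 0.45 = 1.872 km

1870 m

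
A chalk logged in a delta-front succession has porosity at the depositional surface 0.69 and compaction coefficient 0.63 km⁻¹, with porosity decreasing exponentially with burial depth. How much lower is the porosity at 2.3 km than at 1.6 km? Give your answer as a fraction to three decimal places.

φ(1.6) = 0.69·e^(−0.63×1.6) = 0.2518
φ(2.3) = 0.69·e^(−0.63×2.3) = 0.1620
Δφ = 0.2518 − 0.1620 = 0.0898

0.090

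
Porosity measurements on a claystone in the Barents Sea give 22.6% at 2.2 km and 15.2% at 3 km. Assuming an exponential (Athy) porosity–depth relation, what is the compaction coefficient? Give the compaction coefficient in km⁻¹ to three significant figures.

Athy: φ(d) = φ₀ e^(−kd) ⇒ φ₁/φ₂ = e^{k(d₂−d₁)} ⇒ k = ln(φ₁/φ₂)/(d₂−d₁)
k = ln(0.226/0.152) / (3 − 2.2) = ln(1.487) / 0.8 = 0.3967 / 0.8 = 0.4958 km⁻¹

0.496 km⁻¹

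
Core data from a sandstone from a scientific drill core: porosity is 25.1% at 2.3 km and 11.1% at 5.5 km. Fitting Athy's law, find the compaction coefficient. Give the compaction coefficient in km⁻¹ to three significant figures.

0.255 km⁻¹

Athy: phi(d) = phi₀ e^(−kd) ⇒ phi₁/phi₂ = e^{k(d₂−d₁)} ⇒ k = ln(phi₁/phi₂)/(d₂−d₁)
k = ln(0.251/0.111) / (5.5 − 2.3) = ln(2.261) / 3.2 = 0.8159 / 3.2 = 0.255 km⁻¹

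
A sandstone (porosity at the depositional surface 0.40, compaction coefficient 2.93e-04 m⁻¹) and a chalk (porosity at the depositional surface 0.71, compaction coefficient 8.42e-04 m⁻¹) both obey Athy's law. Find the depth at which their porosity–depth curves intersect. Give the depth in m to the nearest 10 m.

Working in km (1 km = 1000 m; β in km⁻¹ = β in m⁻¹ × 1000):
Set phi₀ₐ e^(−βₐZ) = phi₀ᵦ e^(−βᵦZ) ⇒ ln(phi₀ₐ/phi₀ᵦ) = (βₐ − βᵦ)·Z
Z = ln(0.4/0.71) / (0.293 − 0.842) = -0.5738 / -0.549 = 1.045 km

1050 m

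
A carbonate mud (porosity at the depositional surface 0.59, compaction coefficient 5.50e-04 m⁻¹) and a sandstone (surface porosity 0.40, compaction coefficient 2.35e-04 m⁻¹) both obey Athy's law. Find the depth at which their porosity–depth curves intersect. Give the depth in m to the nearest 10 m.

Working in km (1 km = 1000 m; c in km⁻¹ = c in m⁻¹ × 1000):
Set n₀ₐ e^(−cₐz) = n₀ᵦ e^(−cᵦz) ⇒ ln(n₀ₐ/n₀ᵦ) = (cₐ − cᵦ)·z
z = ln(0.59/0.4) / (0.55 − 0.235) = 0.3887 / 0.315 = 1.234 km

1230 m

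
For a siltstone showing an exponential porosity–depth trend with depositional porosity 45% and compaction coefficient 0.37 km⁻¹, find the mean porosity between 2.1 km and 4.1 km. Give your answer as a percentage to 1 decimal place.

14.6%

⟨n⟩ = (1/(Z₂−Z₁)) ∫ n₀ e^(−kZ) dZ = n₀·(e^(−k·Z₁) − e^(−k·Z₂)) / (k·(Z₂−Z₁))
e^(−0.37×2.1) = 0.4598; e^(−0.37×4.1) = 0.2194
⟨n⟩ = 0.45 × (0.4598 − 0.2194) / (0.37 × 2) = 0.45 × 0.3249 = 0.1462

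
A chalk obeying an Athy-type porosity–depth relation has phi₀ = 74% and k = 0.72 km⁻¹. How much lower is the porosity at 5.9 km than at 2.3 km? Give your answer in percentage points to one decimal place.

13.1 percentage points

phi(2.3) = 0.74·e^(−0.72×2.3) = 0.1413
phi(5.9) = 0.74·e^(−0.72×5.9) = 0.0106
Δphi = 0.1413 − 0.0106 = 0.1307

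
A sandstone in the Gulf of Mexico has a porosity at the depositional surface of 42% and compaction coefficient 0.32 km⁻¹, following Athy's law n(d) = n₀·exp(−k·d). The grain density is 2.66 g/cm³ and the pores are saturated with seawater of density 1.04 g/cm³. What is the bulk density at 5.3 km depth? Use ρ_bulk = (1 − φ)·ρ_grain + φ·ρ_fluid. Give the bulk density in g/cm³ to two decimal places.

Porosity at depth: n = 0.42·exp(−0.32×5.3) = 0.42×0.1834 = 0.0770
Bulk density: ρ_b = (1−n)ρ_g + n·ρ_f = 0.9230×2.66 + 0.0770×1.04
       = 2.455 + 0.080 = 2.535 g/cm³

2.54 g/cm³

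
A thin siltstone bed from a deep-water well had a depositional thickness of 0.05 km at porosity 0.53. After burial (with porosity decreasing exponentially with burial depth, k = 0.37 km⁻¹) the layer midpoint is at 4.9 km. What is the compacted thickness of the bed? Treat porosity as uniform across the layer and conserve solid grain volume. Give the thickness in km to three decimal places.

0.026 km

Porosity at 4.9 km: n = 0.53·exp(−0.37×4.9) = 0.0865
Solid-volume conservation: h(1−n) = h₀(1−n₀) ⇒ h = h₀·(1−n₀)/(1−n)
h = 0.05 × (1 − 0.53)/(1 − 0.0865) = 0.05 × 0.5145 = 0.0257 km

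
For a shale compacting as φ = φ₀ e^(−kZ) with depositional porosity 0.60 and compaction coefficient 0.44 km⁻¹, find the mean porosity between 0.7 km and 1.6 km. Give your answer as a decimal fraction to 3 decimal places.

⟨φ⟩ = (1/(Z₂−Z₁)) ∫ φ₀ e^(−kZ) dZ = φ₀·(e^(−k·Z₁) − e^(−k·Z₂)) / (k·(Z₂−Z₁))
e^(−0.44×0.7) = 0.7349; e^(−0.44×1.6) = 0.4946
⟨φ⟩ = 0.6 × (0.7349 − 0.4946) / (0.44 × 0.9) = 0.6 × 0.6068 = 0.3641

0.364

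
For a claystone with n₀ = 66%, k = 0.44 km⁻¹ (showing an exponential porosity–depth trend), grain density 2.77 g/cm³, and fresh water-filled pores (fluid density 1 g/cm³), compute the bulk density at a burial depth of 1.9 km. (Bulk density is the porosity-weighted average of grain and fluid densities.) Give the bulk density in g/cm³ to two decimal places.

2.26 g/cm³

Porosity at depth: n = 0.66·exp(−0.44×1.9) = 0.66×0.4334 = 0.2861
Bulk density: ρ_b = (1−n)ρ_g + n·ρ_f = 0.7139×2.77 + 0.2861×1
       = 1.978 + 0.286 = 2.264 g/cm³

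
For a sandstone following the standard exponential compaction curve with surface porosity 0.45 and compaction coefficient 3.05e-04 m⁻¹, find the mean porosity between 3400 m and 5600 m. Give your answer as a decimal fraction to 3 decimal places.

Working in km (1 km = 1000 m; k in km⁻¹ = k in m⁻¹ × 1000):
⟨phi⟩ = (1/(d₂−d₁)) ∫ phi₀ e^(−kd) dd = phi₀·(e^(−k·d₁) − e^(−k·d₂)) / (k·(d₂−d₁))
e^(−0.305×3.4) = 0.3545; e^(−0.305×5.6) = 0.1812
⟨phi⟩ = 0.45 × (0.3545 − 0.1812) / (0.305 × 2.2) = 0.45 × 0.2583 = 0.1162

0.116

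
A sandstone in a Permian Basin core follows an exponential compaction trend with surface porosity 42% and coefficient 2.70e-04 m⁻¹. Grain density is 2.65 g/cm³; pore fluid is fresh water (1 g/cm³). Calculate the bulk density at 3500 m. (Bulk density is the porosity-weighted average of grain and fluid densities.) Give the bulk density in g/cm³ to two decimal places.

2.38 g/cm³

Working in km (1 km = 1000 m; k in km⁻¹ = k in m⁻¹ × 1000):
Porosity at depth: φ = 0.42·exp(−0.27×3.5) = 0.42×0.3887 = 0.1632
Bulk density: ρ_b = (1−φ)ρ_g + φ·ρ_f = 0.8368×2.65 + 0.1632×1
       = 2.217 + 0.163 = 2.381 g/cm³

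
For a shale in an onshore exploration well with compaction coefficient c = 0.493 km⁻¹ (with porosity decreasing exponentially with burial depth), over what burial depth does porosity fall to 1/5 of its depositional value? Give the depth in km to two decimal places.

φ/φ₀ = 1/5 ⇒ exp(−c·z) = 1/5 ⇒ z = ln(5) / c
z = 1.6094 / 0.493 = 3.265 km

3.26 km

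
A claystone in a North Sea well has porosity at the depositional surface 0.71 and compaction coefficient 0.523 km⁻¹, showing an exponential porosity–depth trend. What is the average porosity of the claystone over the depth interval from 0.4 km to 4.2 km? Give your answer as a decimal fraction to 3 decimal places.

⟨n⟩ = (1/(d₂−d₁)) ∫ n₀ e^(−cd) dd = n₀·(e^(−c·d₁) − e^(−c·d₂)) / (c·(d₂−d₁))
e^(−0.523×0.4) = 0.8112; e^(−0.523×4.2) = 0.1112
⟨n⟩ = 0.71 × (0.8112 − 0.1112) / (0.523 × 3.8) = 0.71 × 0.3522 = 0.2501

0.250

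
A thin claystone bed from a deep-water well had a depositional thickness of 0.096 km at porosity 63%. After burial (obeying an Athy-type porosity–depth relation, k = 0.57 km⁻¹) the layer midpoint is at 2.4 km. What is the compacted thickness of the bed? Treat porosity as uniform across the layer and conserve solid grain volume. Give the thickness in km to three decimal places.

Porosity at 2.4 km: n = 0.63·exp(−0.57×2.4) = 0.1604
Solid-volume conservation: h(1−n) = h₀(1−n₀) ⇒ h = h₀·(1−n₀)/(1−n)
h = 0.096 × (1 − 0.63)/(1 − 0.1604) = 0.096 × 0.4407 = 0.0423 km

0.042 km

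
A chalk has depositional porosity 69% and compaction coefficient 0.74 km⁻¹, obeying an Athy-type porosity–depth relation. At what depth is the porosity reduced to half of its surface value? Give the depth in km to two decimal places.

phi/phi₀ = 1/2 ⇒ exp(−β·Z) = 1/2 ⇒ Z = ln(2) / β
Z = 0.6931 / 0.74 = 0.937 km

0.94 km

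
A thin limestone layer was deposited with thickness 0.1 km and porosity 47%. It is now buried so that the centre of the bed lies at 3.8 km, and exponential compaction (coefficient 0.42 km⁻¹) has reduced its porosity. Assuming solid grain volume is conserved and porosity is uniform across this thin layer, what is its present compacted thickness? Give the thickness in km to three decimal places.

0.059 km

Porosity at 3.8 km: n = 0.47·exp(−0.42×3.8) = 0.0953
Solid-volume conservation: h(1−n) = h₀(1−n₀) ⇒ h = h₀·(1−n₀)/(1−n)
h = 0.1 × (1 − 0.47)/(1 − 0.0953) = 0.1 × 0.5858 = 0.0586 km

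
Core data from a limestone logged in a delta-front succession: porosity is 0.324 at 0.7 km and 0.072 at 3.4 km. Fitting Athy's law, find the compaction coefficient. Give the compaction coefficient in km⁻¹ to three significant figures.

Athy: phi(z) = phi₀ e^(−cz) ⇒ phi₁/phi₂ = e^{c(z₂−z₁)} ⇒ c = ln(phi₁/phi₂)/(z₂−z₁)
c = ln(0.324/0.072) / (3.4 − 0.7) = ln(4.5) / 2.7 = 1.5041 / 2.7 = 0.5571 km⁻¹

0.557 km⁻¹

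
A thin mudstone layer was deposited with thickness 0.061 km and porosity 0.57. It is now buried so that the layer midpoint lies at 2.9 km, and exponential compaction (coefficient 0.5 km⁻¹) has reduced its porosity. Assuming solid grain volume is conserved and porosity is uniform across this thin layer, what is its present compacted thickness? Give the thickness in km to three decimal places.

Porosity at 2.9 km: φ = 0.57·exp(−0.5×2.9) = 0.1337
Solid-volume conservation: h(1−φ) = h₀(1−φ₀) ⇒ h = h₀·(1−φ₀)/(1−φ)
h = 0.061 × (1 − 0.57)/(1 − 0.1337) = 0.061 × 0.4964 = 0.0303 km

0.030 km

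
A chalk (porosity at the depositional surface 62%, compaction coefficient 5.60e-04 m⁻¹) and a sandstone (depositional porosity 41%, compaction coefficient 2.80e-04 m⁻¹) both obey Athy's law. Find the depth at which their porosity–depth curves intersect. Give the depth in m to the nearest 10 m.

1480 m

Working in km (1 km = 1000 m; β in km⁻¹ = β in m⁻¹ × 1000):
Set φ₀ₐ e^(−βₐz) = φ₀ᵦ e^(−βᵦz) ⇒ ln(φ₀ₐ/φ₀ᵦ) = (βₐ − βᵦ)·z
z = ln(0.62/0.41) / (0.56 − 0.28) = 0.4136 / 0.28 = 1.477 km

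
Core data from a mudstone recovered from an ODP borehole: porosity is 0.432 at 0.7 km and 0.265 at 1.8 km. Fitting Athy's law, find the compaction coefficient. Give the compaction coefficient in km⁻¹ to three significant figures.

Athy: n(d) = n₀ e^(−kd) ⇒ n₁/n₂ = e^{k(d₂−d₁)} ⇒ k = ln(n₁/n₂)/(d₂−d₁)
k = ln(0.432/0.265) / (1.8 − 0.7) = ln(1.63) / 1.1 = 0.4887 / 1.1 = 0.4443 km⁻¹

0.444 km⁻¹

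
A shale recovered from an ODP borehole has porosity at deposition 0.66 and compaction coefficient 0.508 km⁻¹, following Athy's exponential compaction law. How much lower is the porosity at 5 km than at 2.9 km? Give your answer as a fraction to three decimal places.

n(2.9) = 0.66·e^(−0.508×2.9) = 0.1513
n(5) = 0.66·e^(−0.508×5) = 0.0521
Δn = 0.1513 − 0.0521 = 0.0992

0.099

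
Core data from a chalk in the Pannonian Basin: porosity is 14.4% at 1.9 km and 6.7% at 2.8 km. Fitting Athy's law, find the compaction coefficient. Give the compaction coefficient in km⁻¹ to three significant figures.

Athy: phi(z) = phi₀ e^(−kz) ⇒ phi₁/phi₂ = e^{k(z₂−z₁)} ⇒ k = ln(phi₁/phi₂)/(z₂−z₁)
k = ln(0.144/0.067) / (2.8 − 1.9) = ln(2.149) / 0.9 = 0.7651 / 0.9 = 0.8501 km⁻¹

0.850 km⁻¹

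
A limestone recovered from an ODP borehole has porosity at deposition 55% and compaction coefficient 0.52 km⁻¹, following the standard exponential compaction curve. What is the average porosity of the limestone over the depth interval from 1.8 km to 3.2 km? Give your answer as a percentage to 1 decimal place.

15.3%

⟨φ⟩ = (1/(d₂−d₁)) ∫ φ₀ e^(−βd) dd = φ₀·(e^(−β·d₁) − e^(−β·d₂)) / (β·(d₂−d₁))
e^(−0.52×1.8) = 0.3922; e^(−0.52×3.2) = 0.1894
⟨φ⟩ = 0.55 × (0.3922 − 0.1894) / (0.52 × 1.4) = 0.55 × 0.2786 = 0.1532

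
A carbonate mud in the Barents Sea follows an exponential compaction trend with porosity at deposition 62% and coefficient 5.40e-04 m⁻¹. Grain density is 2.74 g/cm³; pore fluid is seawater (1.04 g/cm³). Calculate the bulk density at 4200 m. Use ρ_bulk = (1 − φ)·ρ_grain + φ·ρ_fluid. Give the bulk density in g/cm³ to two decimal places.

Working in km (1 km = 1000 m; β in km⁻¹ = β in m⁻¹ × 1000):
Porosity at depth: φ = 0.62·exp(−0.54×4.2) = 0.62×0.1035 = 0.0642
Bulk density: ρ_b = (1−φ)ρ_g + φ·ρ_f = 0.9358×2.74 + 0.0642×1.04
       = 2.564 + 0.067 = 2.631 g/cm³

2.63 g/cm³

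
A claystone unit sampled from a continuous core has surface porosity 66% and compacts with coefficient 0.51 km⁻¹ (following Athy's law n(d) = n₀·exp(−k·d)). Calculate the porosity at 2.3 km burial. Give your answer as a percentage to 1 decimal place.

n = n₀·exp(−k·d) = 0.66 × exp(−0.51 × 2.3) = 0.66 × exp(−1.173)
  = 0.66 × 0.3094 = 0.2042

20.4%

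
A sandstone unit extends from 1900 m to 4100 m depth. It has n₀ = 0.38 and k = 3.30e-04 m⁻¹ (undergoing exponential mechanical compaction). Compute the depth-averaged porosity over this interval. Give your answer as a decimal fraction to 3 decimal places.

Working in km (1 km = 1000 m; k in km⁻¹ = k in m⁻¹ × 1000):
⟨n⟩ = (1/(Z₂−Z₁)) ∫ n₀ e^(−kZ) dZ = n₀·(e^(−k·Z₁) − e^(−k·Z₂)) / (k·(Z₂−Z₁))
e^(−0.33×1.9) = 0.5342; e^(−0.33×4.1) = 0.2585
⟨n⟩ = 0.38 × (0.5342 − 0.2585) / (0.33 × 2.2) = 0.38 × 0.3798 = 0.1443

0.144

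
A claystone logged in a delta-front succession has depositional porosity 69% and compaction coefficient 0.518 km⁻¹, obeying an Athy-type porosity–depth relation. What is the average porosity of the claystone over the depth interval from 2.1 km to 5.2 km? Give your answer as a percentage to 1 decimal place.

11.6%

⟨φ⟩ = (1/(z₂−z₁)) ∫ φ₀ e^(−cz) dz = φ₀·(e^(−c·z₁) − e^(−c·z₂)) / (c·(z₂−z₁))
e^(−0.518×2.1) = 0.3370; e^(−0.518×5.2) = 0.0676
⟨φ⟩ = 0.69 × (0.3370 − 0.0676) / (0.518 × 3.1) = 0.69 × 0.1677 = 0.1157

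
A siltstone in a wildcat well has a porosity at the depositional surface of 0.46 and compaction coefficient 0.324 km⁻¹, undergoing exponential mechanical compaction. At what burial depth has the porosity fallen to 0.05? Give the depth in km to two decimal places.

6.85 km

Invert Athy's law: z = ln(n₀/n) / c
z = ln(0.46/0.05) / 0.324 = ln(9.2) / 0.324 = 2.2192 / 0.324 = 6.849 km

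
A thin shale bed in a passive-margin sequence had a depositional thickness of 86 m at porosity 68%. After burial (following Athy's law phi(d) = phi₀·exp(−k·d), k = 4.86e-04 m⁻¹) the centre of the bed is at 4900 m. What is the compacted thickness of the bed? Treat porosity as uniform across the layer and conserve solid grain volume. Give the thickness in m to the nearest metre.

29 m

Working in km (1 km = 1000 m; k in km⁻¹ = k in m⁻¹ × 1000):
Porosity at 4.9 km: phi = 0.68·exp(−0.486×4.9) = 0.0628
Solid-volume conservation: h(1−phi) = h₀(1−phi₀) ⇒ h = h₀·(1−phi₀)/(1−phi)
h = 0.086 × (1 − 0.68)/(1 − 0.0628) = 0.086 × 0.3415 = 0.0294 km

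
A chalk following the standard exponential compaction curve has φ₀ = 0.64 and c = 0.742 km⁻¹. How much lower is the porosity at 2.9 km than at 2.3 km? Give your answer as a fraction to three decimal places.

φ(2.3) = 0.64·e^(−0.742×2.3) = 0.1161
φ(2.9) = 0.64·e^(−0.742×2.9) = 0.0744
Δφ = 0.1161 − 0.0744 = 0.0417

0.042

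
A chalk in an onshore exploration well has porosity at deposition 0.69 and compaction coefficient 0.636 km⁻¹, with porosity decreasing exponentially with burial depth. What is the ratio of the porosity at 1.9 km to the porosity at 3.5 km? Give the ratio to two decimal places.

φ(Z₁)/φ(Z₂) = e^(−β·Z₁)/e^(−β·Z₂) = e^{β(Z₂−Z₁)}
= exp(0.636 × 1.6) = exp(1.018) = 2.7665

2.77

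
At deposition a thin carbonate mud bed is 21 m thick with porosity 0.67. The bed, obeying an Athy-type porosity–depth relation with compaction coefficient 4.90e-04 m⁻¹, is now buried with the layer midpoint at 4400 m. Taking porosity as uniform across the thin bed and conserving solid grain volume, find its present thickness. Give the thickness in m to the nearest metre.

Working in km (1 km = 1000 m; k in km⁻¹ = k in m⁻¹ × 1000):
Porosity at 4.4 km: phi = 0.67·exp(−0.49×4.4) = 0.0776
Solid-volume conservation: h(1−phi) = h₀(1−phi₀) ⇒ h = h₀·(1−phi₀)/(1−phi)
h = 0.021 × (1 − 0.67)/(1 − 0.0776) = 0.021 × 0.3578 = 0.0075 km

8 m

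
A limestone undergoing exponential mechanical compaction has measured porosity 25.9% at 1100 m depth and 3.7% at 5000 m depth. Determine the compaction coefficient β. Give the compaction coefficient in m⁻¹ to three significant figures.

0.000499 m⁻¹

Working in km (1 km = 1000 m; β in km⁻¹ = β in m⁻¹ × 1000):
Athy: phi(d) = phi₀ e^(−βd) ⇒ phi₁/phi₂ = e^{β(d₂−d₁)} ⇒ β = ln(phi₁/phi₂)/(d₂−d₁)
β = ln(0.259/0.037) / (5 − 1.1) = ln(7) / 3.9 = 1.9459 / 3.9 = 0.499 km⁻¹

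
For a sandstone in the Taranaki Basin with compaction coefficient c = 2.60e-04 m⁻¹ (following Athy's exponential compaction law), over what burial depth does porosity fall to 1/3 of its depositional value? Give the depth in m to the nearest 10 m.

Working in km (1 km = 1000 m; c in km⁻¹ = c in m⁻¹ × 1000):
phi/phi₀ = 1/3 ⇒ exp(−c·d) = 1/3 ⇒ d = ln(3) / c
d = 1.0986 / 0.26 = 4.225 km

4230 m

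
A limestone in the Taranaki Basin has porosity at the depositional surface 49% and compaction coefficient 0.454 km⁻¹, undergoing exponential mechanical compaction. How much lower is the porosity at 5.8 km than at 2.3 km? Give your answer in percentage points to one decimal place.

φ(2.3) = 0.49·e^(−0.454×2.3) = 0.1725
φ(5.8) = 0.49·e^(−0.454×5.8) = 0.0352
Δφ = 0.1725 − 0.0352 = 0.1373

13.7 percentage points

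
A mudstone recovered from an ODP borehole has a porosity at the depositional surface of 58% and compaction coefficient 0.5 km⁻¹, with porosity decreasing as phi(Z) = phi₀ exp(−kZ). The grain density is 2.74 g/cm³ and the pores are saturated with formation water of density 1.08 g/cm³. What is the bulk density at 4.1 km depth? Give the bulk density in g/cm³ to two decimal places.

2.62 g/cm³

Porosity at depth: phi = 0.58·exp(−0.5×4.1) = 0.58×0.1287 = 0.0747
Bulk density: ρ_b = (1−phi)ρ_g + phi·ρ_f = 0.9253×2.74 + 0.0747×1.08
       = 2.535 + 0.081 = 2.616 g/cm³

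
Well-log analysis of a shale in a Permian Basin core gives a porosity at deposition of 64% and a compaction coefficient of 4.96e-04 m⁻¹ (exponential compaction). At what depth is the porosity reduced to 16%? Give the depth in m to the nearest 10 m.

2790 m

Working in km (1 km = 1000 m; β in km⁻¹ = β in m⁻¹ × 1000):
Invert Athy's law: z = ln(n₀/n) / β
z = ln(0.64/0.16) / 0.496 = ln(4) / 0.496 = 1.3863 / 0.496 = 2.795 km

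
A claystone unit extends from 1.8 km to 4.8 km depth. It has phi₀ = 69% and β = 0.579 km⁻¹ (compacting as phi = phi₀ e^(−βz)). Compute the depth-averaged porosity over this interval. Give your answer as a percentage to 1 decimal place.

11.5%

⟨phi⟩ = (1/(z₂−z₁)) ∫ phi₀ e^(−βz) dz = phi₀·(e^(−β·z₁) − e^(−β·z₂)) / (β·(z₂−z₁))
e^(−0.579×1.8) = 0.3527; e^(−0.579×4.8) = 0.0621
⟨phi⟩ = 0.69 × (0.3527 − 0.0621) / (0.579 × 3) = 0.69 × 0.1673 = 0.1154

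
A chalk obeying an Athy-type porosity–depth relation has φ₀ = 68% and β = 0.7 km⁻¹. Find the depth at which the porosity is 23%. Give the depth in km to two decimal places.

Invert Athy's law: Z = ln(φ₀/φ) / β
Z = ln(0.68/0.23) / 0.7 = ln(2.957) / 0.7 = 1.0840 / 0.7 = 1.549 km

1.55 km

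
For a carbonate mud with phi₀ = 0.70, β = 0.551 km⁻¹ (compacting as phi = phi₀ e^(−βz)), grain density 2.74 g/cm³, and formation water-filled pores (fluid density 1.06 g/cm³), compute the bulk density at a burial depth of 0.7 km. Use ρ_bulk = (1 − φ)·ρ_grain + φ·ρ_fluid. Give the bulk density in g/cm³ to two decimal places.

Porosity at depth: phi = 0.7·exp(−0.551×0.7) = 0.7×0.6800 = 0.4760
Bulk density: ρ_b = (1−phi)ρ_g + phi·ρ_f = 0.5240×2.74 + 0.4760×1.06
       = 1.436 + 0.505 = 1.940 g/cm³

1.94 g/cm³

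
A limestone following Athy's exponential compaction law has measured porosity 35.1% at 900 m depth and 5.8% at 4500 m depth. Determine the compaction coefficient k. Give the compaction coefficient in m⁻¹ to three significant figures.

Working in km (1 km = 1000 m; k in km⁻¹ = k in m⁻¹ × 1000):
Athy: φ(z) = φ₀ e^(−kz) ⇒ φ₁/φ₂ = e^{k(z₂−z₁)} ⇒ k = ln(φ₁/φ₂)/(z₂−z₁)
k = ln(0.351/0.058) / (4.5 − 0.9) = ln(6.052) / 3.6 = 1.8003 / 3.6 = 0.5001 km⁻¹

0.000500 m⁻¹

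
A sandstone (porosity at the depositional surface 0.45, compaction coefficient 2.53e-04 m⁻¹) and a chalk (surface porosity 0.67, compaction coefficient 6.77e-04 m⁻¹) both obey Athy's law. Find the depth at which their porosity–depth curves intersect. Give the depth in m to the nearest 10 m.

Working in km (1 km = 1000 m; c in km⁻¹ = c in m⁻¹ × 1000):
Set n₀ₐ e^(−cₐz) = n₀ᵦ e^(−cᵦz) ⇒ ln(n₀ₐ/n₀ᵦ) = (cₐ − cᵦ)·z
z = ln(0.45/0.67) / (0.253 − 0.677) = -0.3980 / -0.424 = 0.939 km

940 m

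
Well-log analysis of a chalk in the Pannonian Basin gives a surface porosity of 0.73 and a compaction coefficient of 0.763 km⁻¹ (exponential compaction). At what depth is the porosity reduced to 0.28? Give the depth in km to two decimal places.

1.26 km

Invert Athy's law: d = ln(φ₀/φ) / c
d = ln(0.73/0.28) / 0.763 = ln(2.607) / 0.763 = 0.9583 / 0.763 = 1.256 km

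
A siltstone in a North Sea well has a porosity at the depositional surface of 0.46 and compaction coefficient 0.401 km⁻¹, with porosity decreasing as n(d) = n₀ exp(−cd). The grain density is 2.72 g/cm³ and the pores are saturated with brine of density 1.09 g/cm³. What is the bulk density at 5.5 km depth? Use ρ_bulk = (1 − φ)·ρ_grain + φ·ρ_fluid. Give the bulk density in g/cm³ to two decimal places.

Porosity at depth: n = 0.46·exp(−0.401×5.5) = 0.46×0.1102 = 0.0507
Bulk density: ρ_b = (1−n)ρ_g + n·ρ_f = 0.9493×2.72 + 0.0507×1.09
       = 2.582 + 0.055 = 2.637 g/cm³

2.64 g/cm³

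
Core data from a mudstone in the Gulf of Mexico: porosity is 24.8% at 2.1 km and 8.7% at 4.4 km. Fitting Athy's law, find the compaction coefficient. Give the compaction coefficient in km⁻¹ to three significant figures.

0.455 km⁻¹

Athy: phi(Z) = phi₀ e^(−cZ) ⇒ phi₁/phi₂ = e^{c(Z₂−Z₁)} ⇒ c = ln(phi₁/phi₂)/(Z₂−Z₁)
c = ln(0.248/0.087) / (4.4 − 2.1) = ln(2.851) / 2.3 = 1.0475 / 2.3 = 0.4554 km⁻¹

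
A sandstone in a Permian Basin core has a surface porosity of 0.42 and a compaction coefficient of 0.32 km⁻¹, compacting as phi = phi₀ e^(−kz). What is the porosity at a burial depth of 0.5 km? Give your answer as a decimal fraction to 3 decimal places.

0.358

phi = phi₀·exp(−k·z) = 0.42 × exp(−0.32 × 0.5) = 0.42 × exp(−0.16)
  = 0.42 × 0.8521 = 0.3579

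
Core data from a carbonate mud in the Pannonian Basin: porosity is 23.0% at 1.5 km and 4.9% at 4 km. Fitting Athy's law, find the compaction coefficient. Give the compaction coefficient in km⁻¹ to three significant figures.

0.619 km⁻¹

Athy: phi(Z) = phi₀ e^(−cZ) ⇒ phi₁/phi₂ = e^{c(Z₂−Z₁)} ⇒ c = ln(phi₁/phi₂)/(Z₂−Z₁)
c = ln(0.23/0.049) / (4 − 1.5) = ln(4.694) / 2.5 = 1.5463 / 2.5 = 0.6185 km⁻¹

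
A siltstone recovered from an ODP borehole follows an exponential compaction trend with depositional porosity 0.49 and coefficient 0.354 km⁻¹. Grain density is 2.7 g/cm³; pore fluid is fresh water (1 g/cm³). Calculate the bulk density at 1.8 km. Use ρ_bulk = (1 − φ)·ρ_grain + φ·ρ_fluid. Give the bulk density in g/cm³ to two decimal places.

2.26 g/cm³

Porosity at depth: φ = 0.49·exp(−0.354×1.8) = 0.49×0.5288 = 0.2591
Bulk density: ρ_b = (1−φ)ρ_g + φ·ρ_f = 0.7409×2.7 + 0.2591×1
       = 2.000 + 0.259 = 2.260 g/cm³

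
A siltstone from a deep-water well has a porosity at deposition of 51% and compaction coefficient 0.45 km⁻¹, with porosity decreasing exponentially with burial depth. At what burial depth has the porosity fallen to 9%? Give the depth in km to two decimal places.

3.85 km

Invert Athy's law: z = ln(φ₀/φ) / β
z = ln(0.51/0.09) / 0.45 = ln(5.667) / 0.45 = 1.7346 / 0.45 = 3.855 km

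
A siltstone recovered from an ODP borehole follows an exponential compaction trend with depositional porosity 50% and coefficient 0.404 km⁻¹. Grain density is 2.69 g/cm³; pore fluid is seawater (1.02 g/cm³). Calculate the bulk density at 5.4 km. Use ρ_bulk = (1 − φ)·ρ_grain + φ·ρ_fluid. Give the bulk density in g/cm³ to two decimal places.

2.60 g/cm³

Porosity at depth: φ = 0.5·exp(−0.404×5.4) = 0.5×0.1129 = 0.0564
Bulk density: ρ_b = (1−φ)ρ_g + φ·ρ_f = 0.9436×2.69 + 0.0564×1.02
       = 2.538 + 0.058 = 2.596 g/cm³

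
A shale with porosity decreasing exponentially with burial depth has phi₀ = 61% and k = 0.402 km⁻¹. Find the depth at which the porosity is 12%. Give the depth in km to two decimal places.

4.04 km

Invert Athy's law: d = ln(phi₀/phi) / k
d = ln(0.61/0.12) / 0.402 = ln(5.083) / 0.402 = 1.6260 / 0.402 = 4.045 km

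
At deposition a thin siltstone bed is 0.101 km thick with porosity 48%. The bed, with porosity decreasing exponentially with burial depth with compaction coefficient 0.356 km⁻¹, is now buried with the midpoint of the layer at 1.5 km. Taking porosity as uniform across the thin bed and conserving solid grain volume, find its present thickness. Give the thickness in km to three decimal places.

Porosity at 1.5 km: phi = 0.48·exp(−0.356×1.5) = 0.2814
Solid-volume conservation: h(1−phi) = h₀(1−phi₀) ⇒ h = h₀·(1−phi₀)/(1−phi)
h = 0.101 × (1 − 0.48)/(1 − 0.2814) = 0.101 × 0.7236 = 0.0731 km

0.073 km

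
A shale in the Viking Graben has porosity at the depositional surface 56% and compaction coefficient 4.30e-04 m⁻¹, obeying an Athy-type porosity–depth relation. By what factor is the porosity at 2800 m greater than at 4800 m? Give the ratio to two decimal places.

Working in km (1 km = 1000 m; β in km⁻¹ = β in m⁻¹ × 1000):
n(d₁)/n(d₂) = e^(−β·d₁)/e^(−β·d₂) = e^{β(d₂−d₁)}
= exp(0.43 × 2) = exp(0.86) = 2.3632

2.36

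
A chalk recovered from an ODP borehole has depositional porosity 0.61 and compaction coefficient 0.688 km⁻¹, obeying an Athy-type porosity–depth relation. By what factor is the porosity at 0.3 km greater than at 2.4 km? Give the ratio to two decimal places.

n(Z₁)/n(Z₂) = e^(−k·Z₁)/e^(−k·Z₂) = e^{k(Z₂−Z₁)}
= exp(0.688 × 2.1) = exp(1.445) = 4.2410

4.24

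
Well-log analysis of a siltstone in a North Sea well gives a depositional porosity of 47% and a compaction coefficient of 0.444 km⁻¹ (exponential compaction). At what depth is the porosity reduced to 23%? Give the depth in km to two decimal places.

Invert Athy's law: d = ln(phi₀/phi) / k
d = ln(0.47/0.23) / 0.444 = ln(2.043) / 0.444 = 0.7147 / 0.444 = 1.610 km

1.61 km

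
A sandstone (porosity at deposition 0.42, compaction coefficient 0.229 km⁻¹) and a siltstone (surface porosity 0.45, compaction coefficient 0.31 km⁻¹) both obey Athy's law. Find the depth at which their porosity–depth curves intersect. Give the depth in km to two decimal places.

0.85 km

Set n₀ₐ e^(−cₐd) = n₀ᵦ e^(−cᵦd) ⇒ ln(n₀ₐ/n₀ᵦ) = (cₐ − cᵦ)·d
d = ln(0.42/0.45) / (0.229 − 0.31) = -0.0690 / -0.081 = 0.852 km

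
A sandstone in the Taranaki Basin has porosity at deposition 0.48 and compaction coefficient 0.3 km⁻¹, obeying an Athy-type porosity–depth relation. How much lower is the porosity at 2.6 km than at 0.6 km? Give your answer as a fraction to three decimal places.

φ(0.6) = 0.48·e^(−0.3×0.6) = 0.4009
φ(2.6) = 0.48·e^(−0.3×2.6) = 0.2200
Δφ = 0.4009 − 0.2200 = 0.1809

0.181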